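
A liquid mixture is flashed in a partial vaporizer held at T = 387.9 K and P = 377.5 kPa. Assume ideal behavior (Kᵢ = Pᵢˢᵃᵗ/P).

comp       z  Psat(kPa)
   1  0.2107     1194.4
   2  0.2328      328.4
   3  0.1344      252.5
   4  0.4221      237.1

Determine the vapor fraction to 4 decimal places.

Raoult's law: Kᵢ = Pᵢˢᵃᵗ/P = Pᵢˢᵃᵗ/377.5.
  K_1 = 1194.4/377.5 = 3.163974, K_2 = 328.4/377.5 = 0.869934, K_3 = 252.5/377.5 = 0.668874, K_4 = 237.1/377.5 = 0.628079
Material balance + equilibrium reduce to Σ zᵢ(Kᵢ−1)/(1+ψ(Kᵢ−1)) = 0.
g(0) = ΣzᵢKᵢ − 1 = 0.2242 and g(1) = 1 − Σzᵢ/Kᵢ = -0.2072, so a root lies in (0, 1).
Newton iteration, ψ⁰ = 0.68:
  ψ = 0.6800: g = -0.11630, g' = -0.2954 → ψ = 0.2863
  ψ = 0.2863: g = 0.02521, g' = -0.4715 → ψ = 0.3398
  ψ = 0.3398: g = 0.00123, g' = -0.4272 → ψ = 0.3427
Converged at ψ = 0.3427.

ψ = 0.3427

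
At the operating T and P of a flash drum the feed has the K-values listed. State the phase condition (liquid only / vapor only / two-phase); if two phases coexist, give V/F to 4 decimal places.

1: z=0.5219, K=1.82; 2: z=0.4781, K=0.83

ΣzᵢKᵢ = 1.3467; Σzᵢ/Kᵢ = 0.8628.
Since Σzᵢ/Kᵢ < 1 the mixture is above its dew point — single vapor phase.

vapor only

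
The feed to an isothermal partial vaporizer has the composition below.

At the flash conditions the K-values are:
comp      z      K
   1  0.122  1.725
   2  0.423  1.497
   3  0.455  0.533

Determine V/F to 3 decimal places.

Rachford–Rice: g(V/F) = Σ zᵢ(Kᵢ−1)/(1+V/F(Kᵢ−1)) = 0.
Feasibility: ΣzᵢKᵢ = 1.086, Σzᵢ/Kᵢ = 1.207 — both > 1, two phases present.
Newton iteration, V/F⁰ = 0.64:
  V/F = 0.640: g = -0.0832, g' = -0.292 → V/F = 0.355
  V/F = 0.355: g = -0.0057, g' = -0.259 → V/F = 0.333
Converged at V/F = 0.333.

V/F = 0.333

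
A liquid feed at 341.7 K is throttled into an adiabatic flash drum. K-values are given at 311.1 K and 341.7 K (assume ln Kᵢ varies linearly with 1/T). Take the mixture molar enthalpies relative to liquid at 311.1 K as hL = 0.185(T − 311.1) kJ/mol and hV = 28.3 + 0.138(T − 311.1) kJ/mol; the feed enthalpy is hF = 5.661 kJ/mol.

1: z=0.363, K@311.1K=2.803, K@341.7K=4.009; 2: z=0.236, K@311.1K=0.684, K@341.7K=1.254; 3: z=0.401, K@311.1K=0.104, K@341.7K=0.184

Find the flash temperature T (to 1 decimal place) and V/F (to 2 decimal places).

Adiabatic flash: solve Rachford–Rice at each trial T, then check hF = ψ·hV(T) + (1−ψ)·hL(T).
  T = 311.1 K: K = (2.803, 0.684, 0.104), RR gives ψ = 0.169, H_out = 4.769 kJ/mol
  T = 341.7 K: K = (4.009, 1.254, 0.184), RR gives ψ = 0.451, H_out = 17.764 kJ/mol
  T = 326.4 K: K = (3.380, 0.939, 0.140), RR gives ψ = 0.320, H_out = 11.662 kJ/mol
  T = 318.8 K: K = (3.087, 0.805, 0.121), RR gives ψ = 0.248, H_out = 8.363 kJ/mol
  T = 315.0 K: K = (2.945, 0.744, 0.113), RR gives ψ = 0.210, H_out = 6.627 kJ/mol
  T = 313.1 K: K = (2.875, 0.714, 0.108), RR gives ψ = 0.190, H_out = 5.732 kJ/mol
Linear interpolation between T = 311.1 (H_out = 4.769) and T = 313.1 (H_out = 5.732) on hF = 5.661 gives T ≈ 313.0 K, at which ψ = 0.19.

T = 313.0 K, V/F = 0.19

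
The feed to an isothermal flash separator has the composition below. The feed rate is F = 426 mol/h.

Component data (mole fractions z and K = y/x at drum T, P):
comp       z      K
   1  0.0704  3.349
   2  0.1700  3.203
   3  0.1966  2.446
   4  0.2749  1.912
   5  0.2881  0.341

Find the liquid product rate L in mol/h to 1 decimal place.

L = 53.9 mol/h

Newton–Raphson from β = 0.64:
  β = 0.6400: g = 0.19908, g' = -0.7803 → β = 0.8951
  β = 0.8951: g = -0.02170, g' = -1.0251 → β = 0.8740
  β = 0.8740: g = -0.00043, g' = -0.9849 → β = 0.8735
Converged at β = 0.8735.
Then V = β·F = 0.8735·426 = 372.1 mol/h and L = F − V = 53.9 mol/h.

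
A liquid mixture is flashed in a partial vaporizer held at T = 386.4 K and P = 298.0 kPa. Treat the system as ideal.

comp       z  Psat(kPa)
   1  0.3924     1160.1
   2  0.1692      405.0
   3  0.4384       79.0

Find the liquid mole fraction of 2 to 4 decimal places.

Raoult's law: Kᵢ = Pᵢˢᵃᵗ/P = Pᵢˢᵃᵗ/298.0.
  K_1 = 1160.1/298.0 = 3.892953, K_2 = 405.0/298.0 = 1.359060, K_3 = 79.0/298.0 = 0.265101
Let ψ = V/F and solve Σ zᵢ(Kᵢ−1)/(1+ψ(Kᵢ−1)) = 0.
Check two-phase: ΣzᵢKᵢ = 1.8738 > 1 and Σzᵢ/Kᵢ = 1.8790 > 1, so g(0) = 0.8738 > 0 and g(1) = -0.8790 < 0.
Newton–Raphson from ψ = 0.5:
  ψ = 0.5000: g = 0.00618, g' = -1.1561 → ψ = 0.5053
Converged at ψ = 0.5053.
Compositions from xᵢ = zᵢ/(1+ψ(Kᵢ−1)), yᵢ = Kᵢxᵢ:
  1: x = 0.1594, y = 0.6205
  2: x = 0.1432, y = 0.1946
  3: x = 0.6974, y = 0.1849

x_2 = 0.1432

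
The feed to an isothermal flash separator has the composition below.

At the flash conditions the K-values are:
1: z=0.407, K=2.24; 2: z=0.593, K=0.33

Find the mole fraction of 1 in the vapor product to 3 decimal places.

Let ψ = V/F and solve Σ zᵢ(Kᵢ−1)/(1+ψ(Kᵢ−1)) = 0.
Check two-phase: ΣzᵢKᵢ = 1.107 > 1 and Σzᵢ/Kᵢ = 1.979 > 1, so g(0) = 0.107 > 0 and g(1) = -0.979 < 0.
Binary case is linear: z₁(K₁−1)(1+ψ(K₂−1)) + z₂(K₂−1)(1+ψ(K₁−1)) = 0
⇒ ψ = [z₁(K₁−1)+z₂(K₂−1)] / [−(K₁−1)(K₂−1)] = 0.1074/0.8308 = 0.129
Compositions from xᵢ = zᵢ/(1+ψ(Kᵢ−1)), yᵢ = Kᵢxᵢ:
  1: x = 0.351, y = 0.786
  2: x = 0.649, y = 0.214

y_1 = 0.786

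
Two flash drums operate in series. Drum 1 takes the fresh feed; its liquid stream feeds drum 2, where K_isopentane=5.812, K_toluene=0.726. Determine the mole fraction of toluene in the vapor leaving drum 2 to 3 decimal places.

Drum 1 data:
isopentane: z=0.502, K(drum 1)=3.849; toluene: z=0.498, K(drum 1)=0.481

y_toluene (drum 2) = 0.687

Drum 1:
Rachford–Rice: g(ψ₁) = Σ zᵢ(Kᵢ−1)/(1+ψ₁(Kᵢ−1)) = 0.
Check two-phase: ΣzᵢKᵢ = 2.172 > 1 and Σzᵢ/Kᵢ = 1.166 > 1, so g(0) = 1.172 > 0 and g(1) = -0.166 < 0.
Iterate (Newton) starting at ψ₁ = 0.5:
  ψ₁ = 0.500: g = 0.2409, g' = -0.938 → ψ₁ = 0.757
  ψ₁ = 0.757: g = 0.0275, g' = -0.773 → ψ₁ = 0.792
Converged at ψ₁ = 0.792.
Drum-1 compositions:
  isopentane: x = 0.154, y = 0.593
  toluene: x = 0.846, y = 0.407
Drum-2 feed = drum-1 liquid: z₂ = (0.1541, 0.8459).
Drum 2:
Let ψ₂ = V/F and solve Σ zᵢ(Kᵢ−1)/(1+ψ₂(Kᵢ−1)) = 0.
g(0) = ΣzᵢKᵢ − 1 = 0.510 and g(1) = 1 − Σzᵢ/Kᵢ = -0.192, so a root lies in (0, 1).
Iterate (Newton) starting at ψ₂ = 0.59:
  ψ₂ = 0.590: g = -0.0833, g' = -0.332 → ψ₂ = 0.339
  ψ₂ = 0.339: g = 0.0261, g' = -0.592 → ψ₂ = 0.383
  ψ₂ = 0.383: g = 0.0016, g' = -0.520 → ψ₂ = 0.387
Converged at ψ₂ = 0.387.
  isopentane: x = 0.054, y = 0.313
  toluene: x = 0.946, y = 0.687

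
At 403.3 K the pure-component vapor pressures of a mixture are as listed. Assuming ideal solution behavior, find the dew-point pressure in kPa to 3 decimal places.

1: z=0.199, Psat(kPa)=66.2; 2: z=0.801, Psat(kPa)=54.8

At the dew point ψ → 1, so Σzᵢ/Kᵢ = 1 with Kᵢ = Pᵢˢᵃᵗ/P ⇒ 1/P = Σzᵢ/Pᵢˢᵃᵗ.
1/P = 0.199/66.2 + 0.801/54.8 = 0.017623 ⇒ P = 56.745 kPa

Pdew = 56.745 kPa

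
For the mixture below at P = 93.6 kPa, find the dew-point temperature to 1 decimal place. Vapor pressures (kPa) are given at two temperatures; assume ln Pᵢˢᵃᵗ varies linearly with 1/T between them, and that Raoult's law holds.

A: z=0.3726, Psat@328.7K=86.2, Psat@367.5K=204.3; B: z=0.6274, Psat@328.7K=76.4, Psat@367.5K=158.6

Dew-point temperature: Σzᵢ·P/Pᵢˢᵃᵗ(T) = 1. Interpolate ln Pᵢˢᵃᵗ = aᵢ + bᵢ/T.
  T = 328.7 K: ΣzᵢP/Pᵢˢᵃᵗ = 1.1732
  T = 367.5 K: ΣzᵢP/Pᵢˢᵃᵗ = 0.5410
  T = 348.1 K: ΣzᵢP/Pᵢˢᵃᵗ = 0.7793
  T = 338.4 K: ΣzᵢP/Pᵢˢᵃᵗ = 0.9505
  T = 333.5 K: ΣzᵢP/Pᵢˢᵃᵗ = 1.0555
  T = 335.9 K: ΣzᵢP/Pᵢˢᵃᵗ = 1.0023
Interpolating between 335.9 K and 338.4 K gives T ≈ 336.0 K.

T = 336.0 K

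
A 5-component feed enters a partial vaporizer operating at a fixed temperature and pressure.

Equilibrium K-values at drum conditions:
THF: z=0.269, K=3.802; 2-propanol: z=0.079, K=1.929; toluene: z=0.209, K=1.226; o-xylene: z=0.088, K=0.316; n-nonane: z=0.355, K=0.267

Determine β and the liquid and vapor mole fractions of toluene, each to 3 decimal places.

β = 0.401, x_toluene = 0.192, y_toluene = 0.235

Newton–Raphson from β = 0.5:
  β = 0.500: g = -0.0958, g' = -0.977 → β = 0.402
  β = 0.402: g = -0.0007, g' = -0.974 → β = 0.401
Converged at β = 0.401.
Compositions from xᵢ = zᵢ/(1+β(Kᵢ−1)), yᵢ = Kᵢxᵢ:
  THF: x = 0.127, y = 0.481
  2-propanol: x = 0.058, y = 0.111
  toluene: x = 0.192, y = 0.235
  o-xylene: x = 0.121, y = 0.038
  n-nonane: x = 0.503, y = 0.134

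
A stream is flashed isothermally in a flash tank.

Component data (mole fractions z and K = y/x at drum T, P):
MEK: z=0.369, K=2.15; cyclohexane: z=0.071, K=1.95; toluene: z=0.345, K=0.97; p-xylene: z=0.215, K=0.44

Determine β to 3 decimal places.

Iterate (Newton) starting at β = 0.67:
  β = 0.670: g = 0.0776, g' = -0.353 → β = 0.890
  β = 0.890: g = -0.0045, g' = -0.406 → β = 0.879
Converged at β = 0.879.

β = 0.879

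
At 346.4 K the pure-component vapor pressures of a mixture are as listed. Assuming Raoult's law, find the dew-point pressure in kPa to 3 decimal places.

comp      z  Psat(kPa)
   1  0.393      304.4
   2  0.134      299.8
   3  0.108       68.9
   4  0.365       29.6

At the dew point ψ → 1, so Σzᵢ/Kᵢ = 1 with Kᵢ = Pᵢˢᵃᵗ/P ⇒ 1/P = Σzᵢ/Pᵢˢᵃᵗ.
1/P = 0.393/304.4 + 0.134/299.8 + 0.108/68.9 + 0.365/29.6 = 0.015637 ⇒ P = 63.953 kPa

Pdew = 63.953 kPa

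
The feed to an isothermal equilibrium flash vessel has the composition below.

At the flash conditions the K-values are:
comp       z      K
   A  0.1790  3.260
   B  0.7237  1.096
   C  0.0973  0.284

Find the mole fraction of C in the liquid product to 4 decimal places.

x_C = 0.2751

Let ψ = V/F and solve Σ zᵢ(Kᵢ−1)/(1+ψ(Kᵢ−1)) = 0.
g(0) = ΣzᵢKᵢ − 1 = 0.4043 and g(1) = 1 − Σzᵢ/Kᵢ = -0.0578, so a root lies in (0, 1).
Iterate (Newton) starting at ψ = 0.69:
  ψ = 0.6900: g = 0.08553, g' = -0.3403 → ψ = 0.9413
  ψ = 0.9413: g = -0.02063, g' = -0.5684 → ψ = 0.9050
  ψ = 0.9050: g = -0.00117, g' = -0.5068 → ψ = 0.9027
Converged at ψ = 0.9027.
Compositions from xᵢ = zᵢ/(1+ψ(Kᵢ−1)), yᵢ = Kᵢxᵢ:
  A: x = 0.0589, y = 0.1919
  B: x = 0.6660, y = 0.7299
  C: x = 0.2751, y = 0.0781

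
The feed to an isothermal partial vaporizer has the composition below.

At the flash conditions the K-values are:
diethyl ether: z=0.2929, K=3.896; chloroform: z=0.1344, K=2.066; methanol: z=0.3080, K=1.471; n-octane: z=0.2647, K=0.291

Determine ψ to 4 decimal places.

ψ = 0.8047

Let ψ = V/F and solve Σ zᵢ(Kᵢ−1)/(1+ψ(Kᵢ−1)) = 0.
Check two-phase: ΣzᵢKᵢ = 1.9489 > 1 and Σzᵢ/Kᵢ = 1.2592 > 1, so g(0) = 0.9489 > 0 and g(1) = -0.2592 < 0.
Newton–Raphson from ψ = 0.5:
  ψ = 0.5000: g = 0.26664, g' = -0.8390 → ψ = 0.8178
  ψ = 0.8178: g = -0.01355, g' = -1.0494 → ψ = 0.8049
  ψ = 0.8049: g = -0.00017, g' = -1.0234 → ψ = 0.8047
Converged at ψ = 0.8047.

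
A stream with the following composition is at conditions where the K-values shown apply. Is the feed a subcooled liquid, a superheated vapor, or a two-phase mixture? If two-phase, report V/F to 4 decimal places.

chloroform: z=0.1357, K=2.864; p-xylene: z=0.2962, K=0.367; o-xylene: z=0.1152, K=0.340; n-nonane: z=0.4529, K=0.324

subcooled liquid

ΣzᵢKᵢ = 0.6833; Σzᵢ/Kᵢ = 2.5911.
Since ΣzᵢKᵢ < 1 the mixture is below its bubble point — single liquid phase.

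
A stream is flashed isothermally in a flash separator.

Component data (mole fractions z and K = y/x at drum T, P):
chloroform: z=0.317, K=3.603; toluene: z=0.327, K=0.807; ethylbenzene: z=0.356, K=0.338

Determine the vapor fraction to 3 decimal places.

ψ = 0.419

Let ψ = V/F and solve Σ zᵢ(Kᵢ−1)/(1+ψ(Kᵢ−1)) = 0.
Check two-phase: ΣzᵢKᵢ = 1.526 > 1 and Σzᵢ/Kᵢ = 1.546 > 1, so g(0) = 0.526 > 0 and g(1) = -0.546 < 0.
Newton–Raphson from ψ = 0.5:
  ψ = 0.500: g = -0.0636, g' = -0.769 → ψ = 0.417
  ψ = 0.417: g = 0.0013, g' = -0.806 → ψ = 0.419
Converged at ψ = 0.419.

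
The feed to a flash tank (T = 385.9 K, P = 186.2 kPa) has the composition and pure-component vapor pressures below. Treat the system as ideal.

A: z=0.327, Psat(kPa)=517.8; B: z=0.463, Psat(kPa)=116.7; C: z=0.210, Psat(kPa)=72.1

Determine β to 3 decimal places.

β = 0.344

Raoult's law: Kᵢ = Pᵢˢᵃᵗ/P = Pᵢˢᵃᵗ/186.2.
  K_A = 517.8/186.2 = 2.78088, K_B = 116.7/186.2 = 0.62675, K_C = 72.1/186.2 = 0.38722
Material balance + equilibrium reduce to Σ zᵢ(Kᵢ−1)/(1+β(Kᵢ−1)) = 0.
Check two-phase: ΣzᵢKᵢ = 1.281 > 1 and Σzᵢ/Kᵢ = 1.399 > 1, so g(0) = 0.281 > 0 and g(1) = -0.399 < 0.
Newton–Raphson from β = 0.35:
  β = 0.350: g = -0.0039, g' = -0.607 → β = 0.344
Converged at β = 0.344.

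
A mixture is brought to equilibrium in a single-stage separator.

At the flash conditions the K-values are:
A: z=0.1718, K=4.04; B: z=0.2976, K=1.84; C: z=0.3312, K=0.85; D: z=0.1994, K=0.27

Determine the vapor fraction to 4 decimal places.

ψ = 0.6578

Newton iteration, ψ⁰ = 0.53:
  ψ = 0.5300: g = 0.08160, g' = -0.6249 → ψ = 0.6606
  ψ = 0.6606: g = -0.00188, g' = -0.6678 → ψ = 0.6578
Converged at ψ = 0.6578.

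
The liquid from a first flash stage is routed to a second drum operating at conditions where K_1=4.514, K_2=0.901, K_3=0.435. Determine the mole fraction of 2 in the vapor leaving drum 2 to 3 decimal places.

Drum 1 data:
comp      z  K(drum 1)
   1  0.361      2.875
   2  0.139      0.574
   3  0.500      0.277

y_2 (drum 2) = 0.142

Drum 1:
Let ψ₁ = V/F and solve Σ zᵢ(Kᵢ−1)/(1+ψ₁(Kᵢ−1)) = 0.
g(0) = ΣzᵢKᵢ − 1 = 0.256 and g(1) = 1 − Σzᵢ/Kᵢ = -1.173, so a root lies in (0, 1).
Newton–Raphson from ψ₁ = 0.38:
  ψ₁ = 0.380: g = -0.1738, g' = -0.966 → ψ₁ = 0.200
  ψ₁ = 0.200: g = 0.0050, g' = -1.059 → ψ₁ = 0.205
Converged at ψ₁ = 0.205.
Drum-1 compositions:
  1: x = 0.261, y = 0.750
  2: x = 0.152, y = 0.087
  3: x = 0.587, y = 0.163
Drum-2 feed = drum-1 liquid: z₂ = (0.2609, 0.1523, 0.5868).
Drum 2:
Material balance + equilibrium reduce to Σ zᵢ(Kᵢ−1)/(1+ψ₂(Kᵢ−1)) = 0.
g(0) = ΣzᵢKᵢ − 1 = 0.570 and g(1) = 1 − Σzᵢ/Kᵢ = -0.576, so a root lies in (0, 1).
Newton iteration, ψ₂⁰ = 0.52:
  ψ₂ = 0.520: g = -0.1611, g' = -0.780 → ψ₂ = 0.313
  ψ₂ = 0.313: g = 0.0177, g' = -1.008 → ψ₂ = 0.331
Converged at ψ₂ = 0.331.
  1: x = 0.121, y = 0.544
  2: x = 0.157, y = 0.142
  3: x = 0.722, y = 0.314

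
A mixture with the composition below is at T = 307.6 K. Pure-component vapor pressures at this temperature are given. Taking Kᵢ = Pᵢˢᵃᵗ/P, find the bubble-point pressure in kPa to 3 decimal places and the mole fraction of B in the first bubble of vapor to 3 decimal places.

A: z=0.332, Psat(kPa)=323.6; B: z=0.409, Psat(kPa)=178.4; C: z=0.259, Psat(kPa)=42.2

Pbub = 191.331 kPa, y_B = 0.381

At the bubble point ψ → 0, so ΣzᵢKᵢ = 1 with Kᵢ = Pᵢˢᵃᵗ/P ⇒ P = ΣzᵢPᵢˢᵃᵗ.
P = 0.332·323.6 + 0.409·178.4 + 0.259·42.2 = 191.331 kPa
yᵢ = zᵢPᵢˢᵃᵗ/P ⇒ y_B = 0.409·178.4/191.331 = 0.381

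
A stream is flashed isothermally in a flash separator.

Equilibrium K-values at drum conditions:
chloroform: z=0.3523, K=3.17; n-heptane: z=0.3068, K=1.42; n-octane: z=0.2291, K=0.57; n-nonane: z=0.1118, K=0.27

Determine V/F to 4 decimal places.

V/F = 0.8412

Material balance + equilibrium reduce to Σ zᵢ(Kᵢ−1)/(1+V/F(Kᵢ−1)) = 0.
g(0) = ΣzᵢKᵢ − 1 = 0.7132 and g(1) = 1 − Σzᵢ/Kᵢ = -0.1432, so a root lies in (0, 1).
Newton–Raphson from V/F = 0.5:
  V/F = 0.5000: g = 0.21913, g' = -0.6351 → V/F = 0.8451
  V/F = 0.8451: g = -0.00289, g' = -0.7465 → V/F = 0.8412
Converged at V/F = 0.8412.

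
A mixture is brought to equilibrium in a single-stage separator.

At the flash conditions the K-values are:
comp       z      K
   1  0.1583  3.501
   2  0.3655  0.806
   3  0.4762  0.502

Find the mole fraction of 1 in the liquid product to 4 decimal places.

Newton iteration, β⁰ = 0.5:
  β = 0.5000: g = -0.21838, g' = -0.4218 → β = 0.0000
  β = 0.0000: g = 0.08785, g' = -1.1220 → β = 0.0783
  β = 0.0783: g = 0.01230, g' = -0.8345 → β = 0.0930
  β = 0.0930: g = 0.00029, g' = -0.7957 → β = 0.0934
Converged at β = 0.0934.
Compositions from xᵢ = zᵢ/(1+β(Kᵢ−1)), yᵢ = Kᵢxᵢ:
  1: x = 0.1283, y = 0.4493
  2: x = 0.3722, y = 0.3000
  3: x = 0.4994, y = 0.2507

x_1 = 0.1283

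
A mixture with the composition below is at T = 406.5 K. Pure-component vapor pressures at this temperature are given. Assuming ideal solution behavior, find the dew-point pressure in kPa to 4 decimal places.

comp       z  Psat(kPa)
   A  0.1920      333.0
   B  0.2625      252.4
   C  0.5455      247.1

Pdew = 261.4926 kPa

At the dew point ψ → 1, so Σzᵢ/Kᵢ = 1 with Kᵢ = Pᵢˢᵃᵗ/P ⇒ 1/P = Σzᵢ/Pᵢˢᵃᵗ.
1/P = 0.1920/333.0 + 0.2625/252.4 + 0.5455/247.1 = 0.0038242 ⇒ P = 261.4926 kPa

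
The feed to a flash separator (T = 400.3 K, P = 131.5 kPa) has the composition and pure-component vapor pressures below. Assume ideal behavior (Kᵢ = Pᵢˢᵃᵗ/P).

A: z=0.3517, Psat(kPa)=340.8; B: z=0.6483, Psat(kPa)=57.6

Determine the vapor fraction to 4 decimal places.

ψ = 0.2185

Raoult's law: Kᵢ = Pᵢˢᵃᵗ/P = Pᵢˢᵃᵗ/131.5.
  K_A = 340.8/131.5 = 2.591635, K_B = 57.6/131.5 = 0.438023
Let ψ = V/F and solve Σ zᵢ(Kᵢ−1)/(1+ψ(Kᵢ−1)) = 0.
Check two-phase: ΣzᵢKᵢ = 1.1954 > 1 and Σzᵢ/Kᵢ = 1.6158 > 1, so g(0) = 0.1954 > 0 and g(1) = -0.6158 < 0.
Iterate (Newton) starting at ψ = 0.5:
  ψ = 0.5000: g = -0.19500, g' = -0.6723 → ψ = 0.2100
  ψ = 0.2100: g = 0.00650, g' = -0.7637 → ψ = 0.2185
Converged at ψ = 0.2185.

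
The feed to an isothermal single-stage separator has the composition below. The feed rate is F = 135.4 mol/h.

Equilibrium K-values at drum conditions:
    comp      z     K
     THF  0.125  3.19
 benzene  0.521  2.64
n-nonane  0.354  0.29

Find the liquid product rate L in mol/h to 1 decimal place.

Material balance + equilibrium reduce to Σ zᵢ(Kᵢ−1)/(1+ψ(Kᵢ−1)) = 0.
Feasibility: ΣzᵢKᵢ = 1.877, Σzᵢ/Kᵢ = 1.457 — both > 1, two phases present.
Newton iteration, ψ⁰ = 0.5:
  ψ = 0.500: g = 0.2105, g' = -0.989 → ψ = 0.713
  ψ = 0.713: g = -0.0082, g' = -1.121 → ψ = 0.706
Converged at ψ = 0.706.
Then V = ψ·F = 0.7056·135.4 = 95.5 mol/h and L = F − V = 39.9 mol/h.

L = 39.9 mol/h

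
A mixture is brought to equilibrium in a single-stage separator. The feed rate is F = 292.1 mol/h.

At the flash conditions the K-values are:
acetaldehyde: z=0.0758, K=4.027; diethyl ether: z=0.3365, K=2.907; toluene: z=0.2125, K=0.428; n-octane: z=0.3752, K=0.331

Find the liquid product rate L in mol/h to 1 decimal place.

L = 185.0 mol/h

Newton iteration, β⁰ = 0.39:
  β = 0.3900: g = -0.02284, g' = -0.9711 → β = 0.3665
  β = 0.3665: g = 0.00017, g' = -0.9861 → β = 0.3667
Converged at β = 0.3667.
Then V = β·F = 0.3667·292.1 = 107.1 mol/h and L = F − V = 185.0 mol/h.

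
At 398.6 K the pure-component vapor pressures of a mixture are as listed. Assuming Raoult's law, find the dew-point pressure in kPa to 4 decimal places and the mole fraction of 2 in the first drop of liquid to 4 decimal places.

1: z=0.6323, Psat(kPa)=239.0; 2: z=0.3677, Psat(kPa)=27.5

At the dew point ψ → 1, so Σzᵢ/Kᵢ = 1 with Kᵢ = Pᵢˢᵃᵗ/P ⇒ 1/P = Σzᵢ/Pᵢˢᵃᵗ.
1/P = 0.6323/239.0 + 0.3677/27.5 = 0.0160165 ⇒ P = 62.4356 kPa
xᵢ = zᵢP/Pᵢˢᵃᵗ ⇒ x_2 = 0.3677·62.4356/27.5 = 0.8348

Pdew = 62.4356 kPa, x_2 = 0.8348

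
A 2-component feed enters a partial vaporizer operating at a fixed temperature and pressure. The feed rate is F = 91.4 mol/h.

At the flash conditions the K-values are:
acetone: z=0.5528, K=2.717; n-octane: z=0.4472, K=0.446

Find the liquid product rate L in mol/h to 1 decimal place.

Newton iteration, ψ⁰ = 0.49:
  ψ = 0.4900: g = 0.17541, g' = -0.7393 → ψ = 0.7273
  ψ = 0.7273: g = 0.00715, g' = -0.7073 → ψ = 0.7374
Converged at ψ = 0.7374.
Then V = ψ·F = 0.7374·91.4 = 67.4 mol/h and L = F − V = 24.0 mol/h.

L = 24.0 mol/h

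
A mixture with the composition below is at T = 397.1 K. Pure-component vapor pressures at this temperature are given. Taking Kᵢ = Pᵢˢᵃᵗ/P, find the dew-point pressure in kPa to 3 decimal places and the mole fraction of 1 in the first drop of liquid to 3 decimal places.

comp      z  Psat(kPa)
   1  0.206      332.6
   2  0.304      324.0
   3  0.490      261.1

Pdew = 291.179 kPa, x_1 = 0.180

At the dew point ψ → 1, so Σzᵢ/Kᵢ = 1 with Kᵢ = Pᵢˢᵃᵗ/P ⇒ 1/P = Σzᵢ/Pᵢˢᵃᵗ.
1/P = 0.206/332.6 + 0.304/324.0 + 0.490/261.1 = 0.003434 ⇒ P = 291.179 kPa
xᵢ = zᵢP/Pᵢˢᵃᵗ ⇒ x_1 = 0.206·291.179/332.6 = 0.180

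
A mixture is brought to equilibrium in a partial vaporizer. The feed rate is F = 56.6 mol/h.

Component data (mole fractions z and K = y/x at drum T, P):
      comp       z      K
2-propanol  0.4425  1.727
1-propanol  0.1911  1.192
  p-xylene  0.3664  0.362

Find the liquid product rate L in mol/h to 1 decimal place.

L = 38.2 mol/h

Rachford–Rice: g(V/F) = Σ zᵢ(Kᵢ−1)/(1+V/F(Kᵢ−1)) = 0.
Check two-phase: ΣzᵢKᵢ = 1.1246 > 1 and Σzᵢ/Kᵢ = 1.4287 > 1, so g(0) = 0.1246 > 0 and g(1) = -0.4287 < 0.
Iterate (Newton) starting at V/F = 0.5:
  V/F = 0.5000: g = -0.07385, g' = -0.4533 → V/F = 0.3371
  V/F = 0.3371: g = -0.00496, g' = -0.3991 → V/F = 0.3246
Converged at V/F = 0.3246.
Then V = V/F·F = 0.3246·56.6 = 18.4 mol/h and L = F − V = 38.2 mol/h.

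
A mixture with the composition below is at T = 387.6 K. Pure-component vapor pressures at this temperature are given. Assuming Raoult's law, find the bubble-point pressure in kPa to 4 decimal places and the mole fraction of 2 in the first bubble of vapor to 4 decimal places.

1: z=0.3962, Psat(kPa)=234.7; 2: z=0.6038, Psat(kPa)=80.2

At the bubble point ψ → 0, so ΣzᵢKᵢ = 1 with Kᵢ = Pᵢˢᵃᵗ/P ⇒ P = ΣzᵢPᵢˢᵃᵗ.
P = 0.3962·234.7 + 0.6038·80.2 = 141.4129 kPa
yᵢ = zᵢPᵢˢᵃᵗ/P ⇒ y_2 = 0.6038·80.2/141.4129 = 0.3424

Pbub = 141.4129 kPa, y_2 = 0.3424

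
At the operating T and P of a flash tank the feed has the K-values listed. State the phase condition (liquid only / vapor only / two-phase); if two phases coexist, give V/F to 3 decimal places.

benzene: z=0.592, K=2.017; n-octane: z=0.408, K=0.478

ΣzᵢKᵢ = 1.389; Σzᵢ/Kᵢ = 1.147.
Both exceed 1, so a two-phase solution exists.
Rachford–Rice: g(ψ) = Σ zᵢ(Kᵢ−1)/(1+ψ(Kᵢ−1)) = 0.
Iterate (Newton) starting at ψ = 0.37:
  ψ = 0.370: g = 0.1735, g' = -0.494 → ψ = 0.721
  ψ = 0.721: g = 0.0058, g' = -0.490 → ψ = 0.733
Converged at ψ = 0.733.

two-phase, V/F = 0.733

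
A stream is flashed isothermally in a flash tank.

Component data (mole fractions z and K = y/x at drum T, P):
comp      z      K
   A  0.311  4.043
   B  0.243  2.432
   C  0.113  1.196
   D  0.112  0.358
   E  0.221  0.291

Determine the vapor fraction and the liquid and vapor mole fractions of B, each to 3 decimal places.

Newton iteration, ψ⁰ = 0.69:
  ψ = 0.690: g = 0.0640, g' = -1.004 → ψ = 0.754
  ψ = 0.754: g = -0.0019, g' = -1.070 → ψ = 0.752
Converged at ψ = 0.752.
Compositions from xᵢ = zᵢ/(1+ψ(Kᵢ−1)), yᵢ = Kᵢxᵢ:
  A: x = 0.095, y = 0.382
  B: x = 0.117, y = 0.285
  C: x = 0.098, y = 0.118
  D: x = 0.217, y = 0.078
  E: x = 0.473, y = 0.138

ψ = 0.752, x_B = 0.117, y_B = 0.285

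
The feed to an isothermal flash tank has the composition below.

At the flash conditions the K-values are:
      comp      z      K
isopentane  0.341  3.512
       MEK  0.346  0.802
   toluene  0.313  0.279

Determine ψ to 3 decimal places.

ψ = 0.442

Newton–Raphson from ψ = 0.52:
  ψ = 0.520: g = -0.0660, g' = -0.838 → ψ = 0.441
  ψ = 0.441: g = 0.0002, g' = -0.850 → ψ = 0.442
Converged at ψ = 0.442.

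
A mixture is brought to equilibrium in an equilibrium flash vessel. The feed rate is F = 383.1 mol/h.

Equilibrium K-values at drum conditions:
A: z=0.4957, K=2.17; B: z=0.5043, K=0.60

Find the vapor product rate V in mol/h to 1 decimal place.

V = 309.6 mol/h

Rachford–Rice: g(ψ) = Σ zᵢ(Kᵢ−1)/(1+ψ(Kᵢ−1)) = 0.
g(0) = ΣzᵢKᵢ − 1 = 0.3782 and g(1) = 1 − Σzᵢ/Kᵢ = -0.0689, so a root lies in (0, 1).
Newton–Raphson from ψ = 0.35:
  ψ = 0.3500: g = 0.17691, g' = -0.4507 → ψ = 0.7426
  ψ = 0.7426: g = 0.02339, g' = -0.3576 → ψ = 0.8080
  ψ = 0.8080: g = 0.00009, g' = -0.3555 → ψ = 0.8082
Converged at ψ = 0.8082.
Then V = ψ·F = 0.8082·383.1 = 309.6 mol/h and L = F − V = 73.5 mol/h.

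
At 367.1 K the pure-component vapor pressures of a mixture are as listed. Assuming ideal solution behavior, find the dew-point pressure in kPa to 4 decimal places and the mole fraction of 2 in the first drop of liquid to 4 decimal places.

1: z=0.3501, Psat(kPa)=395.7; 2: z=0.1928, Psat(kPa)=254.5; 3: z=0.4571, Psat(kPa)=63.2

Pdew = 112.6771 kPa, x_2 = 0.0854

At the dew point ψ → 1, so Σzᵢ/Kᵢ = 1 with Kᵢ = Pᵢˢᵃᵗ/P ⇒ 1/P = Σzᵢ/Pᵢˢᵃᵗ.
1/P = 0.3501/395.7 + 0.1928/254.5 + 0.4571/63.2 = 0.0088749 ⇒ P = 112.6771 kPa
xᵢ = zᵢP/Pᵢˢᵃᵗ ⇒ x_2 = 0.1928·112.6771/254.5 = 0.0854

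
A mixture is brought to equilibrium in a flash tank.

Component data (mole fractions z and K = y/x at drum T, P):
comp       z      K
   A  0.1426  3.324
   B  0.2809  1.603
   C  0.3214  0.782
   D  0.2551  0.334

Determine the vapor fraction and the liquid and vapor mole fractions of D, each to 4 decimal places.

Iterate (Newton) starting at ψ = 0.5:
  ψ = 0.5000: g = -0.04992, g' = -0.4986 → ψ = 0.3999
  ψ = 0.3999: g = -0.00008, g' = -0.5018 → ψ = 0.3997
Converged at ψ = 0.3997.
Compositions from xᵢ = zᵢ/(1+ψ(Kᵢ−1)), yᵢ = Kᵢxᵢ:
  A: x = 0.0739, y = 0.2457
  B: x = 0.2263, y = 0.3628
  C: x = 0.3521, y = 0.2753
  D: x = 0.3477, y = 0.1161

ψ = 0.3997, x_D = 0.3477, y_D = 0.1161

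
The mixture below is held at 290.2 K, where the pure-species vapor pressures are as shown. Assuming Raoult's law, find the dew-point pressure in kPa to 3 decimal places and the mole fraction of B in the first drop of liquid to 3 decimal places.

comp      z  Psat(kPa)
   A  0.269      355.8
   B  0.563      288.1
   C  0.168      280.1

Pdew = 302.114 kPa, x_B = 0.590

At the dew point ψ → 1, so Σzᵢ/Kᵢ = 1 with Kᵢ = Pᵢˢᵃᵗ/P ⇒ 1/P = Σzᵢ/Pᵢˢᵃᵗ.
1/P = 0.269/355.8 + 0.563/288.1 + 0.168/280.1 = 0.003310 ⇒ P = 302.114 kPa
xᵢ = zᵢP/Pᵢˢᵃᵗ ⇒ x_B = 0.563·302.114/288.1 = 0.590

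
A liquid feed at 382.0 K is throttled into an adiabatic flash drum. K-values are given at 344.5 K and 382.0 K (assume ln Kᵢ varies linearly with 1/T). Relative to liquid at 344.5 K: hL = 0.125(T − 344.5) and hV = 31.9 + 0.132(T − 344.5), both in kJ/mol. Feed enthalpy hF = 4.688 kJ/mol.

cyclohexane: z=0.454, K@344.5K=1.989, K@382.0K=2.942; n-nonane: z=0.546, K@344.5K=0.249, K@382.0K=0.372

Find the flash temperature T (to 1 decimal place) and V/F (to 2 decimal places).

Adiabatic flash: solve Rachford–Rice at each trial T, then check hF = ψ·hV(T) + (1−ψ)·hL(T).
  T = 344.5 K: K = (1.989, 0.249), RR gives ψ = 0.052, H_out = 1.673 kJ/mol
  T = 382.0 K: K = (2.942, 0.372), RR gives ψ = 0.442, H_out = 18.896 kJ/mol
  T = 363.2 K: K = (2.442, 0.307), RR gives ψ = 0.277, H_out = 11.207 kJ/mol
  T = 353.9 K: K = (2.211, 0.278), RR gives ψ = 0.178, H_out = 6.854 kJ/mol
  T = 349.2 K: K = (2.099, 0.263), RR gives ψ = 0.119, H_out = 4.391 kJ/mol
  T = 351.5 K: K = (2.153, 0.270), RR gives ψ = 0.149, H_out = 5.624 kJ/mol
  T = 350.4 K: K = (2.127, 0.267), RR gives ψ = 0.135, H_out = 5.041 kJ/mol
Linear interpolation between T = 349.2 (H_out = 4.391) and T = 350.4 (H_out = 5.041) on hF = 4.688 gives T ≈ 349.7 K, at which ψ = 0.13.

T = 349.7 K, V/F = 0.13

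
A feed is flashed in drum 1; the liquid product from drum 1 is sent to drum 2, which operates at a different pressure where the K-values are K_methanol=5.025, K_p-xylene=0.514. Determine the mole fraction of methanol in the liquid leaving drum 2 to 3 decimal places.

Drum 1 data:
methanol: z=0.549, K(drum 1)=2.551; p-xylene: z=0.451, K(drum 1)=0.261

Drum 1:
Let ψ₁ = V/F and solve Σ zᵢ(Kᵢ−1)/(1+ψ₁(Kᵢ−1)) = 0.
g(0) = ΣzᵢKᵢ − 1 = 0.518 and g(1) = 1 − Σzᵢ/Kᵢ = -0.943, so a root lies in (0, 1).
Binary case is linear: z₁(K₁−1)(1+ψ₁(K₂−1)) + z₂(K₂−1)(1+ψ₁(K₁−1)) = 0
⇒ ψ₁ = [z₁(K₁−1)+z₂(K₂−1)] / [−(K₁−1)(K₂−1)] = 0.5182/1.1462 = 0.452
Drum-1 compositions:
  methanol: x = 0.323, y = 0.823
  p-xylene: x = 0.677, y = 0.177
Drum-2 feed = drum-1 liquid: z₂ = (0.3227, 0.6773).
Drum 2:
Binary case is linear: z₁(K₁−1)(1+ψ₂(K₂−1)) + z₂(K₂−1)(1+ψ₂(K₁−1)) = 0
⇒ ψ₂ = [z₁(K₁−1)+z₂(K₂−1)] / [−(K₁−1)(K₂−1)] = 0.9697/1.9562 = 0.496
  methanol: x = 0.108, y = 0.541
  p-xylene: x = 0.892, y = 0.459

x_methanol (drum 2) = 0.108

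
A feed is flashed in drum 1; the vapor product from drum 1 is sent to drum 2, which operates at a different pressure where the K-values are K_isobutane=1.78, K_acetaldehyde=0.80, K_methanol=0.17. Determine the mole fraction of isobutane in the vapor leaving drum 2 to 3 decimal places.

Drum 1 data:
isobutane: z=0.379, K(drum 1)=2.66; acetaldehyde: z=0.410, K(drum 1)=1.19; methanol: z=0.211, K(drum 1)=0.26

y_isobutane (drum 2) = 0.590

Drum 1:
Rachford–Rice: g(ψ₁) = Σ zᵢ(Kᵢ−1)/(1+ψ₁(Kᵢ−1)) = 0.
Check two-phase: ΣzᵢKᵢ = 1.551 > 1 and Σzᵢ/Kᵢ = 1.299 > 1, so g(0) = 0.551 > 0 and g(1) = -0.299 < 0.
Newton iteration, ψ₁⁰ = 0.31:
  ψ₁ = 0.310: g = 0.2863, g' = -0.663 → ψ₁ = 0.742
  ψ₁ = 0.742: g = 0.0040, g' = -0.789 → ψ₁ = 0.747
Converged at ψ₁ = 0.747.
Drum-1 compositions:
  isobutane: x = 0.169, y = 0.450
  acetaldehyde: x = 0.359, y = 0.427
  methanol: x = 0.472, y = 0.123
Drum-2 feed = drum-1 vapor: z₂ = (0.4501, 0.4273, 0.1227).
Drum 2:
Let ψ₂ = V/F and solve Σ zᵢ(Kᵢ−1)/(1+ψ₂(Kᵢ−1)) = 0.
Check two-phase: ΣzᵢKᵢ = 1.164 > 1 and Σzᵢ/Kᵢ = 1.508 > 1, so g(0) = 0.164 > 0 and g(1) = -0.508 < 0.
Newton–Raphson from ψ₂ = 0.5:
  ψ₂ = 0.500: g = -0.0164, g' = -0.410 → ψ₂ = 0.460
  ψ₂ = 0.460: g = -0.0004, g' = -0.390 → ψ₂ = 0.459
Converged at ψ₂ = 0.459.
  isobutane: x = 0.331, y = 0.590
  acetaldehyde: x = 0.470, y = 0.376
  methanol: x = 0.198, y = 0.034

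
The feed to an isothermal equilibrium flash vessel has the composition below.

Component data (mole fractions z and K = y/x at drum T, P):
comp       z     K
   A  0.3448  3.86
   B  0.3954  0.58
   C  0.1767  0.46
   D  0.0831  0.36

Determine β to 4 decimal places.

Newton–Raphson from β = 0.62:
  β = 0.6200: g = -0.10056, g' = -0.7042 → β = 0.4772
  β = 0.4772: g = 0.00419, g' = -0.7775 → β = 0.4826
Converged at β = 0.4826.

β = 0.4826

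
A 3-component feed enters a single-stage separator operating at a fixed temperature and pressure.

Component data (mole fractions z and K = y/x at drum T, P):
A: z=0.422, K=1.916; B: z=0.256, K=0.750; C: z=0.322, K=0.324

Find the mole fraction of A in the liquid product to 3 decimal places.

x_A = 0.352

Newton–Raphson from ψ = 0.69:
  ψ = 0.690: g = -0.2485, g' = -0.673 → ψ = 0.321
  ψ = 0.321: g = -0.0488, g' = -0.470 → ψ = 0.217
  ψ = 0.217: g = -0.0004, g' = -0.466 → ψ = 0.216
Converged at ψ = 0.216.
Compositions from xᵢ = zᵢ/(1+ψ(Kᵢ−1)), yᵢ = Kᵢxᵢ:
  A: x = 0.352, y = 0.675
  B: x = 0.271, y = 0.203
  C: x = 0.377, y = 0.122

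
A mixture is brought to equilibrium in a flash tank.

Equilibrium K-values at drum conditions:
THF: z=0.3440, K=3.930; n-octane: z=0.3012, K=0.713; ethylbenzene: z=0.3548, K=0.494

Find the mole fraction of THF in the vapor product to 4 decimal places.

Material balance + equilibrium reduce to Σ zᵢ(Kᵢ−1)/(1+ψ(Kᵢ−1)) = 0.
Feasibility: ΣzᵢKᵢ = 1.7419, Σzᵢ/Kᵢ = 1.2282 — both > 1, two phases present.
Newton iteration, ψ⁰ = 0.39:
  ψ = 0.3900: g = 0.14939, g' = -0.8157 → ψ = 0.5731
  ψ = 0.5731: g = 0.01986, g' = -0.6271 → ψ = 0.6048
  ψ = 0.6048: g = 0.00029, g' = -0.6093 → ψ = 0.6053
Converged at ψ = 0.6053.
Compositions from xᵢ = zᵢ/(1+ψ(Kᵢ−1)), yᵢ = Kᵢxᵢ:
  THF: x = 0.1240, y = 0.4874
  n-octane: x = 0.3645, y = 0.2599
  ethylbenzene: x = 0.5114, y = 0.2527

y_THF = 0.4874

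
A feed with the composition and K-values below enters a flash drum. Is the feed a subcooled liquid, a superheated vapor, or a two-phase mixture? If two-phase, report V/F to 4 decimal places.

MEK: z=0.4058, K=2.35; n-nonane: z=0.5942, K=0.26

ΣzᵢKᵢ = 1.1081; Σzᵢ/Kᵢ = 2.4581.
Both exceed 1, so a two-phase solution exists.
Material balance + equilibrium reduce to Σ zᵢ(Kᵢ−1)/(1+ψ(Kᵢ−1)) = 0.
Binary case is linear: z₁(K₁−1)(1+ψ(K₂−1)) + z₂(K₂−1)(1+ψ(K₁−1)) = 0
⇒ ψ = [z₁(K₁−1)+z₂(K₂−1)] / [−(K₁−1)(K₂−1)] = 0.10812/0.99900 = 0.1082

two-phase, V/F = 0.1082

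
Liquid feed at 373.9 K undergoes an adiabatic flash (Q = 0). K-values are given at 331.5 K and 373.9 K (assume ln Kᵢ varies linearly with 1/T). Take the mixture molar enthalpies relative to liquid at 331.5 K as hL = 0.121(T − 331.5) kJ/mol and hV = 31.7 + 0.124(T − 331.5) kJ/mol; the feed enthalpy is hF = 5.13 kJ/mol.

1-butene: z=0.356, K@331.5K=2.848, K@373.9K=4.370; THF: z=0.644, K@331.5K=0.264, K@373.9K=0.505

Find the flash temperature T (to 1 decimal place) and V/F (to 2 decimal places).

Adiabatic flash: solve Rachford–Rice at each trial T, then check hF = ψ·hV(T) + (1−ψ)·hL(T).
  T = 331.5 K: K = (2.848, 0.264), RR gives ψ = 0.135, H_out = 4.286 kJ/mol
  T = 373.9 K: K = (4.370, 0.505), RR gives ψ = 0.528, H_out = 21.938 kJ/mol
  T = 352.7 K: K = (3.574, 0.372), RR gives ψ = 0.317, H_out = 12.632 kJ/mol
  T = 342.1 K: K = (3.201, 0.315), RR gives ψ = 0.227, H_out = 8.496 kJ/mol
  T = 336.8 K: K = (3.022, 0.289), RR gives ψ = 0.182, H_out = 6.419 kJ/mol
  T = 334.1 K: K = (2.933, 0.276), RR gives ψ = 0.159, H_out = 5.342 kJ/mol
  T = 332.8 K: K = (2.890, 0.270), RR gives ψ = 0.147, H_out = 4.817 kJ/mol
Linear interpolation between T = 332.8 (H_out = 4.817) and T = 334.1 (H_out = 5.342) on hF = 5.13 gives T ≈ 333.6 K, at which ψ = 0.15.

T = 333.6 K, V/F = 0.15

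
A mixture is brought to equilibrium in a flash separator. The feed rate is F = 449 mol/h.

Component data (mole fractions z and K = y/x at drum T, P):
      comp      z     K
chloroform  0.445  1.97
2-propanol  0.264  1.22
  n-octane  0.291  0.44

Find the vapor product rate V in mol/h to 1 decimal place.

V = 356.4 mol/h

Rachford–Rice: g(V/F) = Σ zᵢ(Kᵢ−1)/(1+V/F(Kᵢ−1)) = 0.
Feasibility: ΣzᵢKᵢ = 1.327, Σzᵢ/Kᵢ = 1.104 — both > 1, two phases present.
Newton–Raphson from V/F = 0.45:
  V/F = 0.450: g = 0.1355, g' = -0.377 → V/F = 0.810
  V/F = 0.810: g = -0.0071, g' = -0.446 → V/F = 0.794
Converged at V/F = 0.794.
Then V = V/F·F = 0.7937·449 = 356.4 mol/h and L = F − V = 92.6 mol/h.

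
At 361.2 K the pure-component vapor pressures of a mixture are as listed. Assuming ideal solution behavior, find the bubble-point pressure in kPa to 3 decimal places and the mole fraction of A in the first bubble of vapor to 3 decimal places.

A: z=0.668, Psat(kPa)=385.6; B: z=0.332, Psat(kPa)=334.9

Pbub = 368.768 kPa, y_A = 0.698

At the bubble point ψ → 0, so ΣzᵢKᵢ = 1 with Kᵢ = Pᵢˢᵃᵗ/P ⇒ P = ΣzᵢPᵢˢᵃᵗ.
P = 0.668·385.6 + 0.332·334.9 = 368.768 kPa
yᵢ = zᵢPᵢˢᵃᵗ/P ⇒ y_A = 0.668·385.6/368.768 = 0.698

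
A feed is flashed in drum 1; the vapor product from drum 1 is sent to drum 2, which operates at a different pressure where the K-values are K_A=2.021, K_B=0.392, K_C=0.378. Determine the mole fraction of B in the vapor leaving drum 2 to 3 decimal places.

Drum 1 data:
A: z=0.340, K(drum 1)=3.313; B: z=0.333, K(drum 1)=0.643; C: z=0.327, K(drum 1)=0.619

y_B (drum 2) = 0.124

Drum 1:
Material balance + equilibrium reduce to Σ zᵢ(Kᵢ−1)/(1+ψ₁(Kᵢ−1)) = 0.
Feasibility: ΣzᵢKᵢ = 1.543, Σzᵢ/Kᵢ = 1.149 — both > 1, two phases present.
Iterate (Newton) starting at ψ₁ = 0.5:
  ψ₁ = 0.500: g = 0.0661, g' = -0.526 → ψ₁ = 0.625
  ψ₁ = 0.625: g = 0.0048, g' = -0.456 → ψ₁ = 0.636
Converged at ψ₁ = 0.636.
Drum-1 compositions:
  A: x = 0.138, y = 0.456
  B: x = 0.431, y = 0.277
  C: x = 0.432, y = 0.267
Drum-2 feed = drum-1 vapor: z₂ = (0.4558, 0.2770, 0.2672).
Drum 2:
Material balance + equilibrium reduce to Σ zᵢ(Kᵢ−1)/(1+ψ₂(Kᵢ−1)) = 0.
Feasibility: ΣzᵢKᵢ = 1.131, Σzᵢ/Kᵢ = 1.639 — both > 1, two phases present.
Iterate (Newton) starting at ψ₂ = 0.57:
  ψ₂ = 0.570: g = -0.2210, g' = -0.678 → ψ₂ = 0.244
  ψ₂ = 0.244: g = -0.0210, g' = -0.589 → ψ₂ = 0.208
Converged at ψ₂ = 0.208.
  A: x = 0.376, y = 0.760
  B: x = 0.317, y = 0.124
  C: x = 0.307, y = 0.116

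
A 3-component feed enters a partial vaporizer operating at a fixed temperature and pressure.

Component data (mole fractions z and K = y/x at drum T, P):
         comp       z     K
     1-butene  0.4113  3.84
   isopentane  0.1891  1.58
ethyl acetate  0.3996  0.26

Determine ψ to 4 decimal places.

Newton–Raphson from ψ = 0.5:
  ψ = 0.5000: g = 0.09833, g' = -1.1560 → ψ = 0.5851
  ψ = 0.5851: g = -0.00071, g' = -1.1843 → ψ = 0.5845
Converged at ψ = 0.5845.

ψ = 0.5845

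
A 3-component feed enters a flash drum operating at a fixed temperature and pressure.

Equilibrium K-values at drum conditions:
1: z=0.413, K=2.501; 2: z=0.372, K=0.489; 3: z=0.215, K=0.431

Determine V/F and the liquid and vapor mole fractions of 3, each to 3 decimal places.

V/F = 0.384, x_3 = 0.275, y_3 = 0.119

Rachford–Rice: g(V/F) = Σ zᵢ(Kᵢ−1)/(1+V/F(Kᵢ−1)) = 0.
Check two-phase: ΣzᵢKᵢ = 1.307 > 1 and Σzᵢ/Kᵢ = 1.425 > 1, so g(0) = 0.307 > 0 and g(1) = -0.425 < 0.
Newton iteration, V/F⁰ = 0.52:
  V/F = 0.520: g = -0.0845, g' = -0.614 → V/F = 0.382
  V/F = 0.382: g = 0.0012, g' = -0.639 → V/F = 0.384
Converged at V/F = 0.384.
Compositions from xᵢ = zᵢ/(1+V/F(Kᵢ−1)), yᵢ = Kᵢxᵢ:
  1: x = 0.262, y = 0.655
  2: x = 0.463, y = 0.226
  3: x = 0.275, y = 0.119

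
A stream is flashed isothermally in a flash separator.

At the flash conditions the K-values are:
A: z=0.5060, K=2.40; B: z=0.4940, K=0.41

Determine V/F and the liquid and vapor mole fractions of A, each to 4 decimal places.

V/F = 0.5048, x_A = 0.2965, y_A = 0.7116

Binary case is linear: z₁(K₁−1)(1+V/F(K₂−1)) + z₂(K₂−1)(1+V/F(K₁−1)) = 0
⇒ V/F = [z₁(K₁−1)+z₂(K₂−1)] / [−(K₁−1)(K₂−1)] = 0.41694/0.82600 = 0.5048
Compositions from xᵢ = zᵢ/(1+V/F(Kᵢ−1)), yᵢ = Kᵢxᵢ:
  A: x = 0.2965, y = 0.7116
  B: x = 0.7035, y = 0.2884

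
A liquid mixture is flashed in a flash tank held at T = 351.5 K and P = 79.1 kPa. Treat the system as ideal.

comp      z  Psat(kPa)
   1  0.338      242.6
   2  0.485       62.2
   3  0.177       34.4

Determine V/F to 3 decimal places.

Raoult's law: Kᵢ = Pᵢˢᵃᵗ/P = Pᵢˢᵃᵗ/79.1.
  K_1 = 242.6/79.1 = 3.06700, K_2 = 62.2/79.1 = 0.78635, K_3 = 34.4/79.1 = 0.43489
Material balance + equilibrium reduce to Σ zᵢ(Kᵢ−1)/(1+V/F(Kᵢ−1)) = 0.
Feasibility: ΣzᵢKᵢ = 1.495, Σzᵢ/Kᵢ = 1.134 — both > 1, two phases present.
Newton–Raphson from V/F = 0.7:
  V/F = 0.700: g = -0.0018, g' = -0.427 → V/F = 0.696
Converged at V/F = 0.696.

V/F = 0.696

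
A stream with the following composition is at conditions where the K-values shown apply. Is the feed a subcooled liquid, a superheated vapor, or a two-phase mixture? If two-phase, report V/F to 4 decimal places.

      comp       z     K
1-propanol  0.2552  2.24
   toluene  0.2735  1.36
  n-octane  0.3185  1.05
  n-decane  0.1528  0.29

two-phase, V/F = 0.7990

ΣzᵢKᵢ = 1.3223; Σzᵢ/Kᵢ = 1.1453.
Both exceed 1, so a two-phase solution exists.
Material balance + equilibrium reduce to Σ zᵢ(Kᵢ−1)/(1+ψ(Kᵢ−1)) = 0.
Iterate (Newton) starting at ψ = 0.5:
  ψ = 0.5000: g = 0.12612, g' = -0.3609 → ψ = 0.8495
  ψ = 0.8495: g = -0.02856, g' = -0.6036 → ψ = 0.8021
  ψ = 0.8021: g = -0.00166, g' = -0.5364 → ψ = 0.7990
Converged at ψ = 0.7990.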